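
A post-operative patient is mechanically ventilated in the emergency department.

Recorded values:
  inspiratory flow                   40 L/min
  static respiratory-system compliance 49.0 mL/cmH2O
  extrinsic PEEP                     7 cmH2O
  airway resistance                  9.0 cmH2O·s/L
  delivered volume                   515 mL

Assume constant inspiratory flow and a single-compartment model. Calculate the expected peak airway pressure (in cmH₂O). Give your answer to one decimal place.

23.5

Flow: 40 L/min ÷ 60 = 0.6667 L/s.
Equation of motion (constant flow): PIP = Vt/C + R·V̇ + PEEP.
PIP = 515/49.0 + 9.0×0.6667 + 7 = 10.51 + 6.0 + 7 = 23.51 cmH2O.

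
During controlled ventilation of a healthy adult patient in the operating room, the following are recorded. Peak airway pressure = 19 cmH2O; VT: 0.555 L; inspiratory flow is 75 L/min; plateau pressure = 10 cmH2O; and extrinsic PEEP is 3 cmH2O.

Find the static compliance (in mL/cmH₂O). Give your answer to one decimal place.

79.3

Cstat = Vt / (Pplat − PEEP) = 555 / (10 − 3) = 555 / 7.0 = 79.286 mL/cmH2O.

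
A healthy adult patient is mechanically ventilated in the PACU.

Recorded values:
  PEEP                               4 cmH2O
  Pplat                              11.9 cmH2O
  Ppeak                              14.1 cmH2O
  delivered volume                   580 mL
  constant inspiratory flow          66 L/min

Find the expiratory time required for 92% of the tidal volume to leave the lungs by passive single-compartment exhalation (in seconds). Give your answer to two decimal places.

0.37

Flow: 66 L/min ÷ 60 = 1.1 L/s.
R = (PIP − Pplat)/V̇ = (14.1 − 11.9) / 1.1 = 2.2/1.1 = 2.0 cmH2O·s/L.
C = Vt/(Pplat − PEEP) = 580.0 / (11.9 − 4) = 580.0/7.9 = 73.418 mL/cmH2O.
τ = R × C = 2.0 × 0.07342 L/cmH2O = 0.1468 s.
t = −τ·ln(1 − 0.92) = −0.1468·ln(0.08) = 0.3708 s.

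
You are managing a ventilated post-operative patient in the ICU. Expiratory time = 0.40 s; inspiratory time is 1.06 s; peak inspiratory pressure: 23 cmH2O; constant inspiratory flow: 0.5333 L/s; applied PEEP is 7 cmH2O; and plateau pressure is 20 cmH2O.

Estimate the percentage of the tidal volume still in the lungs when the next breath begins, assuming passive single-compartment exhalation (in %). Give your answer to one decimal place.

19.5

Vt = flow × Ti = 0.5333 L/s × 1.06 s × 1000 mL/L = 565.3 mL.
R = (PIP − Pplat)/V̇ = (23 − 20) / 0.5333 = 3.0/0.5333 = 5.625 cmH2O·s/L.
C = Vt/(Pplat − PEEP) = 565.3 / (20 − 7) = 565.3/13.0 = 43.485 mL/cmH2O.
τ = R × C = 5.625 × 0.04349 L/cmH2O = 0.2446 s.
Fraction remaining at end-expiration = e^(−Te/τ) = e^(−0.40/0.2446) = 0.1949 → 19.49%.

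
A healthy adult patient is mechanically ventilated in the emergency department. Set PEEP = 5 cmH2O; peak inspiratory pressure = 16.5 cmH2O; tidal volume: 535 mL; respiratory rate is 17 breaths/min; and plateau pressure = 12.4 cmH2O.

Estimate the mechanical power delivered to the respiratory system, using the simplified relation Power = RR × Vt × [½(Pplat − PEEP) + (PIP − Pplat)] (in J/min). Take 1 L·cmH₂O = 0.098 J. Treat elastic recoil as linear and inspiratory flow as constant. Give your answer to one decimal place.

Per-breath work = Vt × [½(Pplat−PEEP) + (PIP−Pplat)] = 0.535 × [0.5×7.4 + 4.1] = 0.535 × 7.8 = 4.173 L·cmH2O.
Power = 17 × 4.173 = 70.941 L·cmH2O/min.
× 0.098 J/(L·cmH2O) → 6.952 J/min.

7.0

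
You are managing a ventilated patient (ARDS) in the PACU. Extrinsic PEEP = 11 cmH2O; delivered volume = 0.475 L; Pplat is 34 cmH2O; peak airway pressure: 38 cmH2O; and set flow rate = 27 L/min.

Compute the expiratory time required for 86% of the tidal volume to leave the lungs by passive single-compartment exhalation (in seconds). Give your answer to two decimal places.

0.36

Flow: 27 L/min ÷ 60 = 0.45 L/s.
R = (PIP − Pplat)/V̇ = (38 − 34) / 0.45 = 4.0/0.45 = 8.889 cmH2O·s/L.
C = Vt/(Pplat − PEEP) = 475.0 / (34 − 11) = 475.0/23.0 = 20.652 mL/cmH2O.
τ = R × C = 8.889 × 0.02065 L/cmH2O = 0.1836 s.
t = −τ·ln(1 − 0.86) = −0.1836·ln(0.14) = 0.361 s.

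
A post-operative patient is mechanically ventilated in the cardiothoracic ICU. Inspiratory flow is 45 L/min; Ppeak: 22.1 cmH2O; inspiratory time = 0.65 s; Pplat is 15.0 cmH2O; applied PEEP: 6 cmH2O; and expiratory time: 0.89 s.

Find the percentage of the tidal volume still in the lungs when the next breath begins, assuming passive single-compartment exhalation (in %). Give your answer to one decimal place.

17.6

Flow: 45 L/min ÷ 60 = 0.75 L/s.
Vt = flow × Ti = 0.75 L/s × 0.65 s × 1000 mL/L = 487.5 mL.
R = (PIP − Pplat)/V̇ = (22.1 − 15.0) / 0.75 = 7.1/0.75 = 9.467 cmH2O·s/L.
C = Vt/(Pplat − PEEP) = 487.5 / (15.0 − 6) = 487.5/9.0 = 54.167 mL/cmH2O.
τ = R × C = 9.467 × 0.05417 L/cmH2O = 0.5128 s.
Fraction remaining at end-expiration = e^(−Te/τ) = e^(−0.89/0.5128) = 0.1763 → 17.63%.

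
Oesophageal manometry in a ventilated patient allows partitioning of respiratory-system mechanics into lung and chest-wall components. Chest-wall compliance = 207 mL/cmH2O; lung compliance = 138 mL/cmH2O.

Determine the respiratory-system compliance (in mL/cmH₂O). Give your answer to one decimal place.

82.8

Lung and chest wall are elastances in series: 1/Crs = 1/CL + 1/Ccw.
1/Crs = 1/138 + 1/207 = 0.01208.
Crs = 82.781 mL/cmH2O.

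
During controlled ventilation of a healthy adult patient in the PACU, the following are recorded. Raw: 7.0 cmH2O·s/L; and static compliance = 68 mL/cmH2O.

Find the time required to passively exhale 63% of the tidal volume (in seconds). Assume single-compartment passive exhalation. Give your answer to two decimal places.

0.47

τ = R × C = 7.0 × 68 mL/cmH2O = 7.0 × 0.068 L/cmH2O = 0.476 s.
Exhaled fraction f = 1 − e^(−t/τ) → t = −τ·ln(1 − f) = −0.476·ln(0.37) = 0.4733 s.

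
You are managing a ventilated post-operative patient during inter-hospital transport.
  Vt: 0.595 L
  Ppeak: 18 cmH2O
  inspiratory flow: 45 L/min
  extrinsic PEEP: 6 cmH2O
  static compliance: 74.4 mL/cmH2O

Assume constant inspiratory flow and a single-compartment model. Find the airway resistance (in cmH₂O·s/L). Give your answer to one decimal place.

Flow: 45 L/min ÷ 60 = 0.75 L/s.
Equation of motion (constant flow): PIP = Vt/C + R·V̇ + PEEP.
R·V̇ = PIP − Vt/C − PEEP = 18 − 595/74.4 − 6 = 18 − 7.997 − 6 = 4.003 cmH2O.
R = 4.003 / 0.75 = 5.337 cmH2O·s/L.

5.3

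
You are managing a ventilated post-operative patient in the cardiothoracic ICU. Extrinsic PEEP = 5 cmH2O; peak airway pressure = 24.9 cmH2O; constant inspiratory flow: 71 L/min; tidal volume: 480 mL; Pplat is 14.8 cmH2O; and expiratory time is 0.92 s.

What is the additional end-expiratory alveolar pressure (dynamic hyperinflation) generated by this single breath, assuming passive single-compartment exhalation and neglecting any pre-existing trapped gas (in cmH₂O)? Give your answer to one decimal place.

Flow: 71 L/min ÷ 60 = 1.1833 L/s.
R = (PIP − Pplat)/V̇ = (24.9 − 14.8) / 1.1833 = 10.1/1.1833 = 8.535 cmH2O·s/L.
C = Vt/(Pplat − PEEP) = 480.0 / (14.8 − 5) = 480.0/9.8 = 48.98 mL/cmH2O.
τ = R × C = 8.535 × 0.04898 L/cmH2O = 0.418 s.
Fraction remaining = e^(−Te/τ) = e^(−0.92/0.418) = 0.1107; trapped volume = 480.0 × 0.1107 = 53.136 mL.
Additional alveolar pressure from trapping ≈ V_trapped / C = 53.136 / 48.98 = 1.085 cmH2O.

1.1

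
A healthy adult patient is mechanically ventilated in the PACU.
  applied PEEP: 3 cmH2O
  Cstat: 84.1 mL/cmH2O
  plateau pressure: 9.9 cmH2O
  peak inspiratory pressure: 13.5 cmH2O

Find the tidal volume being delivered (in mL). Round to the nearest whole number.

Vt = Cstat × (Pplat − PEEP) = 84.1 × (9.9 − 3) = 84.1 × 6.9 = 580.29 mL.

580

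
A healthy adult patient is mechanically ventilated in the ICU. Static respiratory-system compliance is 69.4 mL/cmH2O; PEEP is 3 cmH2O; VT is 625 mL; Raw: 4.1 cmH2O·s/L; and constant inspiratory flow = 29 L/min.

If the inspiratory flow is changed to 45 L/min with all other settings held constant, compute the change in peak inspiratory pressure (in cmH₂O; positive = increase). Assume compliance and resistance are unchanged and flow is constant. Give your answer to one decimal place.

1.1

Flow: 29 L/min ÷ 60 = 0.4833 L/s.
New flow: 45 L/min ÷ 60 = 0.75 L/s.
PIP = Vt/C + R·V̇ + PEEP (constant-flow equation of motion).
Only the resistive term changes: ΔPIP = R × ΔV̇ = 4.1 × (0.75 − 0.4833) = 4.1 × 0.2667 = 1.093 cmH2O.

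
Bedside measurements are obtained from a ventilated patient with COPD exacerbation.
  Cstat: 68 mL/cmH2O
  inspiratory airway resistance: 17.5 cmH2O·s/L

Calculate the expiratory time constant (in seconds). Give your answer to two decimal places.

τ = R × C = 17.5 × 68 mL/cmH2O = 17.5 × 0.068 L/cmH2O = 1.19 s.

1.19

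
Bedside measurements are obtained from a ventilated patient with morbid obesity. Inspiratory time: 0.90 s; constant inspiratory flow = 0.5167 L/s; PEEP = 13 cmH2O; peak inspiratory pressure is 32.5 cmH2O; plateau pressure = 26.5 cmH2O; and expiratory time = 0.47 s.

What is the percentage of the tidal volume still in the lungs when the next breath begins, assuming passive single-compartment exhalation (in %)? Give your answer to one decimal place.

30.9

Vt = flow × Ti = 0.5167 L/s × 0.90 s × 1000 mL/L = 465.03 mL.
R = (PIP − Pplat)/V̇ = (32.5 − 26.5) / 0.5167 = 6.0/0.5167 = 11.612 cmH2O·s/L.
C = Vt/(Pplat − PEEP) = 465.03 / (26.5 − 13) = 465.03/13.5 = 34.447 mL/cmH2O.
τ = R × C = 11.612 × 0.03445 L/cmH2O = 0.4 s.
Fraction remaining at end-expiration = e^(−Te/τ) = e^(−0.47/0.4) = 0.3088 → 30.88%.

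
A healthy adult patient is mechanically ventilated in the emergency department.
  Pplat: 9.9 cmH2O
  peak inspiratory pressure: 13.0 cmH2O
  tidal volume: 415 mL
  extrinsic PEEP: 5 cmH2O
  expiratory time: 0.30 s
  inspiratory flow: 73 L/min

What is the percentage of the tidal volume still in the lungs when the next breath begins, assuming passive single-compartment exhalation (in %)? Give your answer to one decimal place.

Flow: 73 L/min ÷ 60 = 1.2167 L/s.
R = (PIP − Pplat)/V̇ = (13.0 − 9.9) / 1.2167 = 3.1/1.2167 = 2.548 cmH2O·s/L.
C = Vt/(Pplat − PEEP) = 415.0 / (9.9 − 5) = 415.0/4.9 = 84.694 mL/cmH2O.
τ = R × C = 2.548 × 0.08469 L/cmH2O = 0.2158 s.
Fraction remaining at end-expiration = e^(−Te/τ) = e^(−0.30/0.2158) = 0.249 → 24.9%.

24.9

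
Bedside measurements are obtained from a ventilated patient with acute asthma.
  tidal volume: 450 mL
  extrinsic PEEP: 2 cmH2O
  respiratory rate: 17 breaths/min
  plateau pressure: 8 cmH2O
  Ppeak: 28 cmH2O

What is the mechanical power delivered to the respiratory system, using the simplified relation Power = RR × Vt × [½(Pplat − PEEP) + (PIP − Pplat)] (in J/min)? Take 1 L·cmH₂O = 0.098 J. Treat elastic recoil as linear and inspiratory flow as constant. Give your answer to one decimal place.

17.2

Per-breath work = Vt × [½(Pplat−PEEP) + (PIP−Pplat)] = 0.450 × [0.5×6.0 + 20.0] = 0.450 × 23.0 = 10.35 L·cmH2O.
Power = 17 × 10.35 = 175.95 L·cmH2O/min.
× 0.098 J/(L·cmH2O) → 17.243 J/min.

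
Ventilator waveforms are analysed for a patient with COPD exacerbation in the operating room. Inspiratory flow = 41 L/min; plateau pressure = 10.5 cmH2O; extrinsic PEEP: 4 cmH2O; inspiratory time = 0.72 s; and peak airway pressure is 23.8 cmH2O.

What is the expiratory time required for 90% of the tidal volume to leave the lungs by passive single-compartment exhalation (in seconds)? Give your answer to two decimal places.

3.39

Flow: 41 L/min ÷ 60 = 0.6833 L/s.
Vt = flow × Ti = 0.6833 L/s × 0.72 s × 1000 mL/L = 491.98 mL.
R = (PIP − Pplat)/V̇ = (23.8 − 10.5) / 0.6833 = 13.3/0.6833 = 19.464 cmH2O·s/L.
C = Vt/(Pplat − PEEP) = 491.98 / (10.5 − 4) = 491.98/6.5 = 75.689 mL/cmH2O.
τ = R × C = 19.464 × 0.07569 L/cmH2O = 1.473 s.
t = −τ·ln(1 − 0.90) = −1.473·ln(0.1) = 3.392 s.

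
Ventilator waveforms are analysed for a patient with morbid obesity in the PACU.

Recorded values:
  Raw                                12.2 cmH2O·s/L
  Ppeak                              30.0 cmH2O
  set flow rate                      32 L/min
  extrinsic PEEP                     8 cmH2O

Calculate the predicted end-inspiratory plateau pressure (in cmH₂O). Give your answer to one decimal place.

23.5

Flow: 32 L/min ÷ 60 = 0.5333 L/s.
Pplat = PIP − Raw × flow = 30.0 − 12.2 × 0.5333 = 30.0 − 6.506 = 23.494 cmH2O.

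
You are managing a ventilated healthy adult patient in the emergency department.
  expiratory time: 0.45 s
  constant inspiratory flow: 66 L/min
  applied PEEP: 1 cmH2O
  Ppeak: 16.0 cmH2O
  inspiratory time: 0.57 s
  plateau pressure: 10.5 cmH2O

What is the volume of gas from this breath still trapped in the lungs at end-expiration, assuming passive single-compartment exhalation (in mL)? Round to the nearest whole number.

160

Flow: 66 L/min ÷ 60 = 1.1 L/s.
Vt = flow × Ti = 1.1 L/s × 0.57 s × 1000 mL/L = 627.0 mL.
R = (PIP − Pplat)/V̇ = (16.0 − 10.5) / 1.1 = 5.5/1.1 = 5.0 cmH2O·s/L.
C = Vt/(Pplat − PEEP) = 627.0 / (10.5 − 1) = 627.0/9.5 = 66.0 mL/cmH2O.
τ = R × C = 5.0 × 0.066 L/cmH2O = 0.33 s.
Fraction remaining = e^(−Te/τ) = e^(−0.45/0.33) = 0.2557.
Trapped volume = 627.0 × 0.2557 = 160.32 mL.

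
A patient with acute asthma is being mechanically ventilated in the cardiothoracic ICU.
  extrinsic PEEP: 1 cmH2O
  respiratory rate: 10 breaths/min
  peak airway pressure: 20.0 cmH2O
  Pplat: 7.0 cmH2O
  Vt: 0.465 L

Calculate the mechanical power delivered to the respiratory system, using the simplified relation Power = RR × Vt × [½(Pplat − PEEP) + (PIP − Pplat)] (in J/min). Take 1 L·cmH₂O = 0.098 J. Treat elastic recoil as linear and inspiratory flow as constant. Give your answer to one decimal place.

7.3

Per-breath work = Vt × [½(Pplat−PEEP) + (PIP−Pplat)] = 0.465 × [0.5×6.0 + 13.0] = 0.465 × 16.0 = 7.44 L·cmH2O.
Power = 10 × 7.44 = 74.4 L·cmH2O/min.
× 0.098 J/(L·cmH2O) → 7.291 J/min.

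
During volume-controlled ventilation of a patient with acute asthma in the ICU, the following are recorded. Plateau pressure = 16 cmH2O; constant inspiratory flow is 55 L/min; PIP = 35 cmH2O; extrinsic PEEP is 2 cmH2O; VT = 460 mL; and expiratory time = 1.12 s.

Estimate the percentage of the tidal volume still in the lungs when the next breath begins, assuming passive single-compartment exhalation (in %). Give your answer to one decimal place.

19.3

Flow: 55 L/min ÷ 60 = 0.9167 L/s.
R = (PIP − Pplat)/V̇ = (35 − 16) / 0.9167 = 19.0/0.9167 = 20.727 cmH2O·s/L.
C = Vt/(Pplat − PEEP) = 460.0 / (16 − 2) = 460.0/14.0 = 32.857 mL/cmH2O.
τ = R × C = 20.727 × 0.03286 L/cmH2O = 0.6811 s.
Fraction remaining at end-expiration = e^(−Te/τ) = e^(−1.12/0.6811) = 0.1931 → 19.31%.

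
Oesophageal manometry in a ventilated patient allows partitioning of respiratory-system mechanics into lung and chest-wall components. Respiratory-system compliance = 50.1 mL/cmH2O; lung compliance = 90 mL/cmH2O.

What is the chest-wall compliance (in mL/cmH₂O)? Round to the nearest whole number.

1/Ccw = 1/Crs − 1/CL.
1/Ccw = 1/50.1 − 1/90 = 0.008849.
Ccw = 113.01 mL/cmH2O.

113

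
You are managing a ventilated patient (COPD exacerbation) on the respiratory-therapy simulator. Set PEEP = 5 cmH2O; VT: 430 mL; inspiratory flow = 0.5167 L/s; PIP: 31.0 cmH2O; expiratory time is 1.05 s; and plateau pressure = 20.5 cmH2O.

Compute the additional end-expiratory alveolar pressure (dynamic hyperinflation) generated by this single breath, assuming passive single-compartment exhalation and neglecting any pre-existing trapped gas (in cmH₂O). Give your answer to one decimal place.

R = (PIP − Pplat)/V̇ = (31.0 − 20.5) / 0.5167 = 10.5/0.5167 = 20.321 cmH2O·s/L.
C = Vt/(Pplat − PEEP) = 430.0 / (20.5 − 5) = 430.0/15.5 = 27.742 mL/cmH2O.
τ = R × C = 20.321 × 0.02774 L/cmH2O = 0.5637 s.
Fraction remaining = e^(−Te/τ) = e^(−1.05/0.5637) = 0.1553; trapped volume = 430.0 × 0.1553 = 66.779 mL.
Additional alveolar pressure from trapping ≈ V_trapped / C = 66.779 / 27.742 = 2.407 cmH2O.

2.4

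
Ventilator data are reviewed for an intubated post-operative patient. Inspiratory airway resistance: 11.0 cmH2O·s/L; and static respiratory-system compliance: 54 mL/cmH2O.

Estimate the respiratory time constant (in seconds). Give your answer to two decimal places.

0.59

τ = R × C = 11.0 × 54 mL/cmH2O = 11.0 × 0.054 L/cmH2O = 0.594 s.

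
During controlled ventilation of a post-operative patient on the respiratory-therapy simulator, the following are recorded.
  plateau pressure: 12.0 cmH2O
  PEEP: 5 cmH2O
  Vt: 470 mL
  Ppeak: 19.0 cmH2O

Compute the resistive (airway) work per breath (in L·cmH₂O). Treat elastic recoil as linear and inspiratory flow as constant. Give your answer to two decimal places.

3.29

With constant inspiratory flow the resistive pressure is constant at PIP − Pplat = 19.0 − 12.0 = 7.0 cmH2O, so resistive work = 7.0 × 0.470 = 3.29 L·cmH2O.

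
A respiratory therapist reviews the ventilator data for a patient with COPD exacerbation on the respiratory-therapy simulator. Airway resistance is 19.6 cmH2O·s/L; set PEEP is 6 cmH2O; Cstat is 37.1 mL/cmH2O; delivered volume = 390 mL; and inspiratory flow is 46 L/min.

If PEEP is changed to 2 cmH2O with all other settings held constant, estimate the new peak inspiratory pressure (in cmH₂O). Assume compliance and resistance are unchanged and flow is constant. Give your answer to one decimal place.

Flow: 46 L/min ÷ 60 = 0.7667 L/s.
PIP = Vt/C + R·V̇ + PEEP (constant-flow equation of motion).
Only the baseline term changes: ΔPIP = ΔPEEP = 2 − 6 = -4.0 cmH2O.
Original PIP = 390/37.1 + 19.6×0.7667 + 6 = 31.539 cmH2O; new PIP = 31.539 + (-4.0) = 27.539 cmH2O.

27.5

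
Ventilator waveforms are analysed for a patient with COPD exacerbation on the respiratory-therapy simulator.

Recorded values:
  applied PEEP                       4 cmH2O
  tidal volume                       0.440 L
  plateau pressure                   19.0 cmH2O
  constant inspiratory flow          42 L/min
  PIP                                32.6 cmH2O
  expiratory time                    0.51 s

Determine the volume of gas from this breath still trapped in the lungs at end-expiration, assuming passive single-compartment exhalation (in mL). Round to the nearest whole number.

Flow: 42 L/min ÷ 60 = 0.7 L/s.
R = (PIP − Pplat)/V̇ = (32.6 − 19.0) / 0.7 = 13.6/0.7 = 19.429 cmH2O·s/L.
C = Vt/(Pplat − PEEP) = 440.0 / (19.0 − 4) = 440.0/15.0 = 29.333 mL/cmH2O.
τ = R × C = 19.429 × 0.02933 L/cmH2O = 0.5699 s.
Fraction remaining = e^(−Te/τ) = e^(−0.51/0.5699) = 0.4087.
Trapped volume = 440.0 × 0.4087 = 179.83 mL.

180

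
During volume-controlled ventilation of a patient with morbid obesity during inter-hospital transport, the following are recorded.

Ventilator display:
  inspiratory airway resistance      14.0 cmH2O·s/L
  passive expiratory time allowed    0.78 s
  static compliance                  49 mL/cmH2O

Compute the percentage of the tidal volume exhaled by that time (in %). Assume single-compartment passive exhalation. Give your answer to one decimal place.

τ = R × C = 14.0 × 49 mL/cmH2O = 14.0 × 0.049 L/cmH2O = 0.686 s.
Passive exhalation: V(t)/V₀ = e^(−t/τ) = e^(−0.78/0.686) = 0.3208.
Fraction exhaled = 1 − 0.3208 = 0.6792 → 67.92%.

67.9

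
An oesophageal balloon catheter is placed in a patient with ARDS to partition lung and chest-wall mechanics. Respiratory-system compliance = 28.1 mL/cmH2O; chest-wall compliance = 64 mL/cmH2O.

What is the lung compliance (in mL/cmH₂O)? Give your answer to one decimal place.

50.1

1/CL = 1/Crs − 1/Ccw.
1/CL = 1/28.1 − 1/64 = 0.01996.
CL = 50.1 mL/cmH2O.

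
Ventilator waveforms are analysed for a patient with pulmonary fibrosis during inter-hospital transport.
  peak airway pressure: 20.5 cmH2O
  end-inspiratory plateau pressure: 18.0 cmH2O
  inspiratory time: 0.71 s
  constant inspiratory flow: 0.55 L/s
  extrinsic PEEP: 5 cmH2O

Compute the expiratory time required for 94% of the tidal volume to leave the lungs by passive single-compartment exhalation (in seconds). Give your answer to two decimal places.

Vt = flow × Ti = 0.55 L/s × 0.71 s × 1000 mL/L = 390.5 mL.
R = (PIP − Pplat)/V̇ = (20.5 − 18.0) / 0.55 = 2.5/0.55 = 4.545 cmH2O·s/L.
C = Vt/(Pplat − PEEP) = 390.5 / (18.0 − 5) = 390.5/13.0 = 30.038 mL/cmH2O.
τ = R × C = 4.545 × 0.03004 L/cmH2O = 0.1365 s.
t = −τ·ln(1 − 0.94) = −0.1365·ln(0.06) = 0.384 s.

0.38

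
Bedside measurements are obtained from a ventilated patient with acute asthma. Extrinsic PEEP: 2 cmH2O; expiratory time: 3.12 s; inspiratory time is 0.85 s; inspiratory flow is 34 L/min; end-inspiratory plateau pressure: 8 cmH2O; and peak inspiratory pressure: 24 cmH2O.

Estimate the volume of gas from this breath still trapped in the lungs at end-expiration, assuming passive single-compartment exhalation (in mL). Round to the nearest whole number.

Flow: 34 L/min ÷ 60 = 0.5667 L/s.
Vt = flow × Ti = 0.5667 L/s × 0.85 s × 1000 mL/L = 481.7 mL.
R = (PIP − Pplat)/V̇ = (24 − 8) / 0.5667 = 16.0/0.5667 = 28.234 cmH2O·s/L.
C = Vt/(Pplat − PEEP) = 481.7 / (8 − 2) = 481.7/6.0 = 80.283 mL/cmH2O.
τ = R × C = 28.234 × 0.08028 L/cmH2O = 2.267 s.
Fraction remaining = e^(−Te/τ) = e^(−3.12/2.267) = 0.2525.
Trapped volume = 481.7 × 0.2525 = 121.63 mL.

122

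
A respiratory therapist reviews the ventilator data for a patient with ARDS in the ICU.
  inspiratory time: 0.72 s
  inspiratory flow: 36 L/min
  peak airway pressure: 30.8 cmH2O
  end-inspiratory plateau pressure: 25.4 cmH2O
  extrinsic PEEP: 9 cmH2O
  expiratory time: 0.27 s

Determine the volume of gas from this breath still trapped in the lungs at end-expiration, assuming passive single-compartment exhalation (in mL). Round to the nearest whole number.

Flow: 36 L/min ÷ 60 = 0.6 L/s.
Vt = flow × Ti = 0.6 L/s × 0.72 s × 1000 mL/L = 432.0 mL.
R = (PIP − Pplat)/V̇ = (30.8 − 25.4) / 0.6 = 5.4/0.6 = 9.0 cmH2O·s/L.
C = Vt/(Pplat − PEEP) = 432.0 / (25.4 − 9) = 432.0/16.4 = 26.341 mL/cmH2O.
τ = R × C = 9.0 × 0.02634 L/cmH2O = 0.2371 s.
Fraction remaining = e^(−Te/τ) = e^(−0.27/0.2371) = 0.3202.
Trapped volume = 432.0 × 0.3202 = 138.33 mL.

138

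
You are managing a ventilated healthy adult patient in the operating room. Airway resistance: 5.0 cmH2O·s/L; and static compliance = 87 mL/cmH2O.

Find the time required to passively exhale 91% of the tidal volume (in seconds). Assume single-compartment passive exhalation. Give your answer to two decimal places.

1.05

τ = R × C = 5.0 × 87 mL/cmH2O = 5.0 × 0.087 L/cmH2O = 0.435 s.
Exhaled fraction f = 1 − e^(−t/τ) → t = −τ·ln(1 − f) = −0.435·ln(0.09) = 1.047 s.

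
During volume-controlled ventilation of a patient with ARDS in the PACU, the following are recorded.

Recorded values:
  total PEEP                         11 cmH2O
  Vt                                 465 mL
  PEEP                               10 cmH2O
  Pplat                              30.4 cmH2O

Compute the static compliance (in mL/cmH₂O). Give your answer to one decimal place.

24.0

End-expiratory occlusion gives total PEEP = 11 cmH2O (intrinsic PEEP = 11 − 10 = 1). Use total PEEP for the elastic gradient.
Cstat = Vt / (Pplat − PEEPtotal) = 465 / (30.4 − 11) = 465 / 19.4 = 23.969 mL/cmH2O.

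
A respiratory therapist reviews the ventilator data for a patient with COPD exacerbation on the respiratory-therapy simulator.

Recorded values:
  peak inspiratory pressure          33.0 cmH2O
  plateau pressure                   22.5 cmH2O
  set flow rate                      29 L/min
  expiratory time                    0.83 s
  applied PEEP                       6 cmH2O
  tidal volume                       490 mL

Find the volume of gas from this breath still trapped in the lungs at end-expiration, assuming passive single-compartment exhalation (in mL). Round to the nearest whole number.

135

Flow: 29 L/min ÷ 60 = 0.4833 L/s.
R = (PIP − Pplat)/V̇ = (33.0 − 22.5) / 0.4833 = 10.5/0.4833 = 21.726 cmH2O·s/L.
C = Vt/(Pplat − PEEP) = 490.0 / (22.5 − 6) = 490.0/16.5 = 29.697 mL/cmH2O.
τ = R × C = 21.726 × 0.0297 L/cmH2O = 0.6453 s.
Fraction remaining = e^(−Te/τ) = e^(−0.83/0.6453) = 0.2763.
Trapped volume = 490.0 × 0.2763 = 135.39 mL.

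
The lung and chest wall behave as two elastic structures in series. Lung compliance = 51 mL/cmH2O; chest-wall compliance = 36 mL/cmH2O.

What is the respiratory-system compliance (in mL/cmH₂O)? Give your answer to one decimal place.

Lung and chest wall are elastances in series: 1/Crs = 1/CL + 1/Ccw.
1/Crs = 1/51 + 1/36 = 0.04739.
Crs = 21.101 mL/cmH2O.

21.1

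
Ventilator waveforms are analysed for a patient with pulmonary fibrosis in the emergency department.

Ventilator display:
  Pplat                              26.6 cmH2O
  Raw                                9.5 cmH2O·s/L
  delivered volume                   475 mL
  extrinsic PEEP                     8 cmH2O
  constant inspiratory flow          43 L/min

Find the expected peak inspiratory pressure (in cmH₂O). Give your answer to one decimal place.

Flow: 43 L/min ÷ 60 = 0.7167 L/s.
PIP = Pplat + Raw × flow = 26.6 + 9.5 × 0.7167 = 26.6 + 6.809 = 33.409 cmH2O.

33.4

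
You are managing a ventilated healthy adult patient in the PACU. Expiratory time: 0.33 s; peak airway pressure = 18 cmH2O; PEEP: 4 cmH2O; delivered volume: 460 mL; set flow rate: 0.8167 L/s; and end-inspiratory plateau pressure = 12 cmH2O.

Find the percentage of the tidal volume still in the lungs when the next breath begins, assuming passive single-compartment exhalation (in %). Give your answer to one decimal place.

R = (PIP − Pplat)/V̇ = (18 − 12) / 0.8167 = 6.0/0.8167 = 7.347 cmH2O·s/L.
C = Vt/(Pplat − PEEP) = 460.0 / (12 − 4) = 460.0/8.0 = 57.5 mL/cmH2O.
τ = R × C = 7.347 × 0.0575 L/cmH2O = 0.4225 s.
Fraction remaining at end-expiration = e^(−Te/τ) = e^(−0.33/0.4225) = 0.4579 → 45.79%.

45.8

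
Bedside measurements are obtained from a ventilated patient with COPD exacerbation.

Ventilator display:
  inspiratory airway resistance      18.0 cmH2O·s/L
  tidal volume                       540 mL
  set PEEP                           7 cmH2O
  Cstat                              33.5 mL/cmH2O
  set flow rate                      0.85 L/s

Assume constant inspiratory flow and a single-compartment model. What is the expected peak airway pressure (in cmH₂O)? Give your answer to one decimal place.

38.4

Equation of motion (constant flow): PIP = Vt/C + R·V̇ + PEEP.
PIP = 540/33.5 + 18.0×0.85 + 7 = 16.119 + 15.3 + 7 = 38.419 cmH2O.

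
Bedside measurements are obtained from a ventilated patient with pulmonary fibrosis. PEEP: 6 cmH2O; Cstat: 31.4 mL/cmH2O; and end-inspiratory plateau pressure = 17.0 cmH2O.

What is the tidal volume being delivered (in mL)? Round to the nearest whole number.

345

Vt = Cstat × (Pplat − PEEP) = 31.4 × (17.0 − 6) = 31.4 × 11.0 = 345.4 mL.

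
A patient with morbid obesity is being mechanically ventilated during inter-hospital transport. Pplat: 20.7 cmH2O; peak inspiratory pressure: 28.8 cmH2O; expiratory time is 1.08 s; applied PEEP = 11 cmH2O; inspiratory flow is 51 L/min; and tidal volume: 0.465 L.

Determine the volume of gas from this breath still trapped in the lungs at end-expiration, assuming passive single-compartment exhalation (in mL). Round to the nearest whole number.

44

Flow: 51 L/min ÷ 60 = 0.85 L/s.
R = (PIP − Pplat)/V̇ = (28.8 − 20.7) / 0.85 = 8.1/0.85 = 9.529 cmH2O·s/L.
C = Vt/(Pplat − PEEP) = 465.0 / (20.7 − 11) = 465.0/9.7 = 47.938 mL/cmH2O.
τ = R × C = 9.529 × 0.04794 L/cmH2O = 0.4568 s.
Fraction remaining = e^(−Te/τ) = e^(−1.08/0.4568) = 0.09402.
Trapped volume = 465.0 × 0.09402 = 43.719 mL.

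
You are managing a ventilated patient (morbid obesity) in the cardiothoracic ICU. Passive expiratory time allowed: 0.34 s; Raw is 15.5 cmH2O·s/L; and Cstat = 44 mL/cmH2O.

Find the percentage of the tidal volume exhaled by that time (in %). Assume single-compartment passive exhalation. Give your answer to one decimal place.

39.3

τ = R × C = 15.5 × 44 mL/cmH2O = 15.5 × 0.044 L/cmH2O = 0.682 s.
Passive exhalation: V(t)/V₀ = e^(−t/τ) = e^(−0.34/0.682) = 0.6074.
Fraction exhaled = 1 − 0.6074 = 0.3926 → 39.26%.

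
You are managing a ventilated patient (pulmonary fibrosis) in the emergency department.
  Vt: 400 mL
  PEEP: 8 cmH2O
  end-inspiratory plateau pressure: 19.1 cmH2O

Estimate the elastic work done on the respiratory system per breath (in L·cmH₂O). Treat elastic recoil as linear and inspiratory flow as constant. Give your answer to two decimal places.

Elastic work ≈ ½ × (Pplat − PEEP) × Vt = 0.5 × (19.1 − 8) × 0.400 L = 0.5 × 11.1 × 0.400 = 2.22 L·cmH2O.

2.22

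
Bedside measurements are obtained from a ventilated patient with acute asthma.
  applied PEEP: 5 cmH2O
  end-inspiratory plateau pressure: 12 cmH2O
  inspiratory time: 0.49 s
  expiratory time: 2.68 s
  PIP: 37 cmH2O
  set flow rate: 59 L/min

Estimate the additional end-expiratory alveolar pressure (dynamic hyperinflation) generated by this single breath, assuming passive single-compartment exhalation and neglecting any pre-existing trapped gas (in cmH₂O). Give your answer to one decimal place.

1.5

Flow: 59 L/min ÷ 60 = 0.9833 L/s.
Vt = flow × Ti = 0.9833 L/s × 0.49 s × 1000 mL/L = 481.82 mL.
R = (PIP − Pplat)/V̇ = (37 − 12) / 0.9833 = 25.0/0.9833 = 25.425 cmH2O·s/L.
C = Vt/(Pplat − PEEP) = 481.82 / (12 − 5) = 481.82/7.0 = 68.831 mL/cmH2O.
τ = R × C = 25.425 × 0.06883 L/cmH2O = 1.75 s.
Fraction remaining = e^(−Te/τ) = e^(−2.68/1.75) = 0.2162; trapped volume = 481.82 × 0.2162 = 104.17 mL.
Additional alveolar pressure from trapping ≈ V_trapped / C = 104.17 / 68.831 = 1.513 cmH2O.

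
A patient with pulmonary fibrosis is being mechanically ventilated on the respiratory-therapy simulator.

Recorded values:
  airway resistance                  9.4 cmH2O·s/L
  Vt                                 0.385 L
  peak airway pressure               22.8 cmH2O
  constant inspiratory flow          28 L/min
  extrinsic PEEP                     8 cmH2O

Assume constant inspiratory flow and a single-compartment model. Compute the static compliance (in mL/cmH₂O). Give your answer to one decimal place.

Flow: 28 L/min ÷ 60 = 0.4667 L/s.
Equation of motion (constant flow): PIP = Vt/C + R·V̇ + PEEP.
Vt/C = PIP − R·V̇ − PEEP = 22.8 − 9.4×0.4667 − 8 = 22.8 − 4.387 − 8 = 10.413 cmH2O.
C = Vt / 10.413 = 385 / 10.413 = 36.973 mL/cmH2O.

37.0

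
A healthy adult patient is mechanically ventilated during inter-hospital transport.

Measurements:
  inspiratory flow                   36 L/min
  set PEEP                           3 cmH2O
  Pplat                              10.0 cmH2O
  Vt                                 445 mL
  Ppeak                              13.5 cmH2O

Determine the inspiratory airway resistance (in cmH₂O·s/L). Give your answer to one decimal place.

5.8

Flow: 36 L/min ÷ 60 = 0.6 L/s.
Raw = (PIP − Pplat) / flow = (13.5 − 10.0) / 0.6 = 3.5 / 0.6 = 5.833 cmH2O·s/L.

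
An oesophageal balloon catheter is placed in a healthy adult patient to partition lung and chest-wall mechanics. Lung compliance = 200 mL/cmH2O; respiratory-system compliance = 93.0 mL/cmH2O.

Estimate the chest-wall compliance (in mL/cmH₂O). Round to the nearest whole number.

174

1/Ccw = 1/Crs − 1/CL.
1/Ccw = 1/93.0 − 1/200 = 0.005753.
Ccw = 173.82 mL/cmH2O.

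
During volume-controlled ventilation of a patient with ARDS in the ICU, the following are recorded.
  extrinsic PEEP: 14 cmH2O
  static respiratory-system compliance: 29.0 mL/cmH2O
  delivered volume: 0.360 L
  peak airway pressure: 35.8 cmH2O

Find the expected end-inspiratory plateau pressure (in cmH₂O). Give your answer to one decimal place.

26.4

Pplat = PEEP + Vt / Cstat = 14 + 360 / 29.0 = 14 + 12.414 = 26.414 cmH2O.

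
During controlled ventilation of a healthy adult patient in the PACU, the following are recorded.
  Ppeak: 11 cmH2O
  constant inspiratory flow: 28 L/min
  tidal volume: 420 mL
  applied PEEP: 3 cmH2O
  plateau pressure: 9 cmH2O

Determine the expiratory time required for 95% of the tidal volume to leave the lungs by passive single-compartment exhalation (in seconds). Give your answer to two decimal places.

Flow: 28 L/min ÷ 60 = 0.4667 L/s.
R = (PIP − Pplat)/V̇ = (11 − 9) / 0.4667 = 2.0/0.4667 = 4.285 cmH2O·s/L.
C = Vt/(Pplat − PEEP) = 420.0 / (9 − 3) = 420.0/6.0 = 70.0 mL/cmH2O.
τ = R × C = 4.285 × 0.07 L/cmH2O = 0.3 s.
t = −τ·ln(1 − 0.95) = −0.3·ln(0.05) = 0.8987 s.

0.90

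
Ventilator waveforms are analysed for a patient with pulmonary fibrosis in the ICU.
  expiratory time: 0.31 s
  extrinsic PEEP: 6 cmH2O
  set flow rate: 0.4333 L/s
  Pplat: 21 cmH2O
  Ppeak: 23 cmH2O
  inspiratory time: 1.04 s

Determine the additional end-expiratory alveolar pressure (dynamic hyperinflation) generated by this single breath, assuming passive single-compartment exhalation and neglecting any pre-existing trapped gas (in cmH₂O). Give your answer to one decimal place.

1.6

Vt = flow × Ti = 0.4333 L/s × 1.04 s × 1000 mL/L = 450.63 mL.
R = (PIP − Pplat)/V̇ = (23 − 21) / 0.4333 = 2.0/0.4333 = 4.616 cmH2O·s/L.
C = Vt/(Pplat − PEEP) = 450.63 / (21 − 6) = 450.63/15.0 = 30.042 mL/cmH2O.
τ = R × C = 4.616 × 0.03004 L/cmH2O = 0.1387 s.
Fraction remaining = e^(−Te/τ) = e^(−0.31/0.1387) = 0.107; trapped volume = 450.63 × 0.107 = 48.217 mL.
Additional alveolar pressure from trapping ≈ V_trapped / C = 48.217 / 30.042 = 1.605 cmH2O.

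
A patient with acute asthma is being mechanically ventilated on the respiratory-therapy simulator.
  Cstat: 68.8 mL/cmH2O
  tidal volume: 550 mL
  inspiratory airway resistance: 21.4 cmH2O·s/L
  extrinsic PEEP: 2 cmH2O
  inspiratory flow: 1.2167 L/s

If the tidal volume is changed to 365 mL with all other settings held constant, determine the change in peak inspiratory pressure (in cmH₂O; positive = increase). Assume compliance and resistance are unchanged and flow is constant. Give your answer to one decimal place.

-2.7

PIP = Vt/C + R·V̇ + PEEP (constant-flow equation of motion).
Only the elastic term changes: ΔPIP = ΔVt / C = (365 − 550) / 68.8 = -2.689 cmH2O.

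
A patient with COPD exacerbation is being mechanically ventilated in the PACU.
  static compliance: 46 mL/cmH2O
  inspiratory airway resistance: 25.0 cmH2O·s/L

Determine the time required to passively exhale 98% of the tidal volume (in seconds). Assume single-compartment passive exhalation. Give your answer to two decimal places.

τ = R × C = 25.0 × 46 mL/cmH2O = 25.0 × 0.046 L/cmH2O = 1.15 s.
Exhaled fraction f = 1 − e^(−t/τ) → t = −τ·ln(1 − f) = −1.15·ln(0.02) = 4.499 s.

4.50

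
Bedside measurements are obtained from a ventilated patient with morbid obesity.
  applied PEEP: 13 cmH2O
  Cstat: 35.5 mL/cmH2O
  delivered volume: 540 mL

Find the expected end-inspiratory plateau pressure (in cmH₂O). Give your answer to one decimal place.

Pplat = PEEP + Vt / Cstat = 13 + 540 / 35.5 = 13 + 15.211 = 28.211 cmH2O.

28.2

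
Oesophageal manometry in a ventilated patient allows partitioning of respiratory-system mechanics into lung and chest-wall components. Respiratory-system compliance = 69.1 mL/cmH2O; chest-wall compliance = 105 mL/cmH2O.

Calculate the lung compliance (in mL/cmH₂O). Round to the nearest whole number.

1/CL = 1/Crs − 1/Ccw.
1/CL = 1/69.1 − 1/105 = 0.004948.
CL = 202.1 mL/cmH2O.

202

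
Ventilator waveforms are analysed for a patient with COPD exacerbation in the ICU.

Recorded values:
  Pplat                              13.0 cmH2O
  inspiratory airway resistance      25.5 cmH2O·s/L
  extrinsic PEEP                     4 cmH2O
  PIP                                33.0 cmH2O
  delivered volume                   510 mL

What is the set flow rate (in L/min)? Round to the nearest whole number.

47

flow = (PIP − Pplat) / Raw = (33.0 − 13.0) / 25.5 = 0.7843 L/s × 60 = 47.058 L/min.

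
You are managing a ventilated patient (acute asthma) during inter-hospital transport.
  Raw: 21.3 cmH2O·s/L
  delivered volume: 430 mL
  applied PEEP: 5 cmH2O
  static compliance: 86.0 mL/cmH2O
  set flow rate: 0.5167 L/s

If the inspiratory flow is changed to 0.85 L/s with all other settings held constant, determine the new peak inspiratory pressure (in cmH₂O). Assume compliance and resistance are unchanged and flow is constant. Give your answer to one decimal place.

28.1

PIP = Vt/C + R·V̇ + PEEP (constant-flow equation of motion).
Only the resistive term changes: ΔPIP = R × ΔV̇ = 21.3 × (0.85 − 0.5167) = 21.3 × 0.3333 = 7.099 cmH2O.
Original PIP = 430/86.0 + 21.3×0.5167 + 5 = 21.006 cmH2O; new PIP = 21.006 + (7.099) = 28.105 cmH2O.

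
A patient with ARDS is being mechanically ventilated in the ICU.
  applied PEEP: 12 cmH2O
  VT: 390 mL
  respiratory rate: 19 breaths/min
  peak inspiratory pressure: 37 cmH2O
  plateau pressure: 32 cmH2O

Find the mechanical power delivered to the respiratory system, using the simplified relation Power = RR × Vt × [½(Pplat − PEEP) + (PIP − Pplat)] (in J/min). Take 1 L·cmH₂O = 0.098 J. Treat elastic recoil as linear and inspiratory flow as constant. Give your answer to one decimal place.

Per-breath work = Vt × [½(Pplat−PEEP) + (PIP−Pplat)] = 0.390 × [0.5×20.0 + 5.0] = 0.390 × 15.0 = 5.85 L·cmH2O.
Power = 19 × 5.85 = 111.15 L·cmH2O/min.
× 0.098 J/(L·cmH2O) → 10.893 J/min.

10.9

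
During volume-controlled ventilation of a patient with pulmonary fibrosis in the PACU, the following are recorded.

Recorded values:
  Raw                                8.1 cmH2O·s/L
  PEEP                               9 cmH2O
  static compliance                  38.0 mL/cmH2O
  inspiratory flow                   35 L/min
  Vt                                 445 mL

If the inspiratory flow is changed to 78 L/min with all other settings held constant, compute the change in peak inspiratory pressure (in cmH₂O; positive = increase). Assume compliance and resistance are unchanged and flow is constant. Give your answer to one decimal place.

5.8

Flow: 35 L/min ÷ 60 = 0.5833 L/s.
New flow: 78 L/min ÷ 60 = 1.3 L/s.
PIP = Vt/C + R·V̇ + PEEP (constant-flow equation of motion).
Only the resistive term changes: ΔPIP = R × ΔV̇ = 8.1 × (1.3 − 0.5833) = 8.1 × 0.7167 = 5.805 cmH2O.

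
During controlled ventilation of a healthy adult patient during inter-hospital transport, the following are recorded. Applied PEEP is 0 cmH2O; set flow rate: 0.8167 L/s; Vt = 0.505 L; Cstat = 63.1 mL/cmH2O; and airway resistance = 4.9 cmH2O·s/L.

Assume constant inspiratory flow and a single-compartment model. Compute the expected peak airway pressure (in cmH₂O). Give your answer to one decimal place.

12.0

Equation of motion (constant flow): PIP = Vt/C + R·V̇ + PEEP.
PIP = 505/63.1 + 4.9×0.8167 + 0 = 8.003 + 4.002 + 0 = 12.005 cmH2O.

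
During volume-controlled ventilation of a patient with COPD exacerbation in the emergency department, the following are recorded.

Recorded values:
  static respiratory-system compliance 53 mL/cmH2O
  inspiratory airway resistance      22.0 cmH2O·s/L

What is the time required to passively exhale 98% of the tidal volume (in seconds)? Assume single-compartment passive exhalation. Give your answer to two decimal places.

4.56

τ = R × C = 22.0 × 53 mL/cmH2O = 22.0 × 0.053 L/cmH2O = 1.166 s.
Exhaled fraction f = 1 − e^(−t/τ) → t = −τ·ln(1 − f) = −1.166·ln(0.02) = 4.561 s.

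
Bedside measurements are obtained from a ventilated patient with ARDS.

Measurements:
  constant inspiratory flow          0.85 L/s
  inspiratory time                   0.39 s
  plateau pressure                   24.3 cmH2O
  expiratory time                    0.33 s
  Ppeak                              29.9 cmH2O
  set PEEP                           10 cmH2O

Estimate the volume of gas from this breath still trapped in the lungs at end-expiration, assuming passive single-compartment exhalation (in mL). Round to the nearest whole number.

38

Vt = flow × Ti = 0.85 L/s × 0.39 s × 1000 mL/L = 331.5 mL.
R = (PIP − Pplat)/V̇ = (29.9 − 24.3) / 0.85 = 5.6/0.85 = 6.588 cmH2O·s/L.
C = Vt/(Pplat − PEEP) = 331.5 / (24.3 − 10) = 331.5/14.3 = 23.182 mL/cmH2O.
τ = R × C = 6.588 × 0.02318 L/cmH2O = 0.1527 s.
Fraction remaining = e^(−Te/τ) = e^(−0.33/0.1527) = 0.1152.
Trapped volume = 331.5 × 0.1152 = 38.189 mL.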